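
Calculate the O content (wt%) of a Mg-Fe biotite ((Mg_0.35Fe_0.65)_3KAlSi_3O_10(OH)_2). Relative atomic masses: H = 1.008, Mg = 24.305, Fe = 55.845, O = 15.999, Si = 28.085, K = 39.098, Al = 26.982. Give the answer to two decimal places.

40.10 wt%

Formula mass = 1.05*24.305 + 1.95*55.845 + 1*39.098 + 1*26.982 + 3*28.085 + 12*15.999 + 2*1.008 = 478.757 g/mol, of which 191.988 g is O.
So O makes up 191.988/478.757 = 0.4010 of the mass, i.e. 40.10%.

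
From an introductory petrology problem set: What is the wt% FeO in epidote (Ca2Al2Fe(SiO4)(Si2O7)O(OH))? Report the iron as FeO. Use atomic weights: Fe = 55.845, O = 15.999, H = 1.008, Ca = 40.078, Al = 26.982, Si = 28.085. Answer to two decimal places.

14.87 wt%

M(Ca2Al2Fe(SiO4)(Si2O7)O(OH)) = 483.215 g/mol; M(FeO) = 71.844 g/mol.
Moles FeO per formula unit = 1 Fe ÷ 1 = 1.0000.
FeO fraction = (1.0000 × 71.844) / 483.215 = 71.844/483.215 = 0.1487.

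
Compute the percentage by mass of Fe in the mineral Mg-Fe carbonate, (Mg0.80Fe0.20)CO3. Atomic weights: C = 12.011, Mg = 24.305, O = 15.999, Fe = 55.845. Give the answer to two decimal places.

12.32 wt%

M((Mg0.80Fe0.20)CO3) = 90.621 g/mol.
Fe contributes 0.20 × 55.845 = 11.169 g per mole.
11.169/90.621 = 0.1232 → 12.32%.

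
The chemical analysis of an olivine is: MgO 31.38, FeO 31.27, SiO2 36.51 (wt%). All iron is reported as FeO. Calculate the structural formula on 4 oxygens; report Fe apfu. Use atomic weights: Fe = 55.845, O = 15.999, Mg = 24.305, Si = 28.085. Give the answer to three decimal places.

MgO (M=40.304): mol = 0.77858; Mg = 0.77858, O = 0.77858.
FeO (M=71.844): mol = 0.43525; Fe = 0.43525, O = 0.43525.
SiO2 (M=60.083): mol = 0.60766; Si = 0.60766, O = 1.21532.
ΣO = 2.42915; factor = 4/ΣO = 1.64667.
Fe apfu = 0.43525 × 1.64667 = 0.717.

0.717 Fe apfu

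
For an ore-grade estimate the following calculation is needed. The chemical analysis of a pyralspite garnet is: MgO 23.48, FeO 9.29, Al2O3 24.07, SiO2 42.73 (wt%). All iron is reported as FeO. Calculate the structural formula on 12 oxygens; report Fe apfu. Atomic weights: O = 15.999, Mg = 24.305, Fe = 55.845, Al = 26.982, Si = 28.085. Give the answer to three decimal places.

MgO: 23.48/40.304 = 0.58257 mol → 0.58257 mol Mg, 0.58257 mol O.
FeO: 9.29/71.844 = 0.12931 mol → 0.12931 mol Fe, 0.12931 mol O.
Al2O3: 24.07/101.961 = 0.23607 mol → 0.47214 mol Al, 0.70821 mol O.
SiO2: 42.73/60.083 = 0.71118 mol → 0.71118 mol Si, 1.42236 mol O.
Total oxygen = 2.84245 mol. Normalization factor = 12/2.84245 = 4.22171.
Fe per 12 O = 0.12931 × 4.22171 = 0.546.

0.546 Fe apfu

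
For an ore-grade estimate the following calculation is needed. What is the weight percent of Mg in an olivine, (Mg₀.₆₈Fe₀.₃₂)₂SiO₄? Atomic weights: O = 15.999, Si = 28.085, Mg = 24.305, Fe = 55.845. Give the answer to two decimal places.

Molar mass of (Mg₀.₆₈Fe₀.₃₂)₂SiO₄: 1.36×24.305 + 0.64×55.845 + 1×28.085 + 4×15.999 = 160.877 g/mol.
Mass of Mg per formula unit: 1.36 × 24.305 = 33.055 g.
Weight fraction Mg = 33.055 / 160.877 = 0.2055.

20.55 mass %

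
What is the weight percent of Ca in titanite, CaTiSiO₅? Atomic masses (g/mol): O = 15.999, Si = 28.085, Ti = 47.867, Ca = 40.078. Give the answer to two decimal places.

20.45 mass %

Molar mass of CaTiSiO₅: 1·40.078 + 1·47.867 + 1·28.085 + 5·15.999 = 196.025 g/mol.
Mass of Ca per formula unit: 1 × 40.078 = 40.078 g.
Weight fraction Ca = 40.078 / 196.025 = 0.2045.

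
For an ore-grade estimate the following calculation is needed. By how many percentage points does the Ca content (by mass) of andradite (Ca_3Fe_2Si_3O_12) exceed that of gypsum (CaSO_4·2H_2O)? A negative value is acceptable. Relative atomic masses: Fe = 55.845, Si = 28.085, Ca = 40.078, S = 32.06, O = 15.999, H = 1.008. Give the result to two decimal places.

M(Ca_3Fe_2Si_3O_12) = 508.167 g/mol, so wt% Ca = 120.234/508.167 × 100 = 23.66%.
M(CaSO_4·2H_2O) = 172.164 g/mol, so wt% Ca = 40.078/172.164 × 100 = 23.28%.
23.66 − 23.28 = 0.38 pp.

0.38 percentage points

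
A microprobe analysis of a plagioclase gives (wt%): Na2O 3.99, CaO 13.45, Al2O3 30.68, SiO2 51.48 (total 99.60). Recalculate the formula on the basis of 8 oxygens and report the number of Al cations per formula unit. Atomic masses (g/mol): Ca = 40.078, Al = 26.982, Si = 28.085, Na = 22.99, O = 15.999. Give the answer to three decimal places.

Na2O: 3.99/61.979 = 0.06438 mol → 0.12876 mol Na, 0.06438 mol O.
CaO: 13.45/56.077 = 0.23985 mol → 0.23985 mol Ca, 0.23985 mol O.
Al2O3: 30.68/101.961 = 0.30090 mol → 0.60180 mol Al, 0.90270 mol O.
SiO2: 51.48/60.083 = 0.85681 mol → 0.85681 mol Si, 1.71362 mol O.
Total oxygen = 2.92055 mol. Normalization factor = 8/2.92055 = 2.73921.
Al per 8 O = 0.60180 × 2.73921 = 1.648.

1.648 Al apfu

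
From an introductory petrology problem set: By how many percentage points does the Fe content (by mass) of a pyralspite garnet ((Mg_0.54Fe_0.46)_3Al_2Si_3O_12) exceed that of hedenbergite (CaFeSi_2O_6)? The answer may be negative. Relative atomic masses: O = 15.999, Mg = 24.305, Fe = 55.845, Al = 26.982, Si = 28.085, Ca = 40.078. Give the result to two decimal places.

-5.26 percentage points

Fe in (Mg_0.54Fe_0.46)_3Al_2Si_3O_12: molar mass 446.647 g/mol; 1.38×55.845 = 77.066 g → 17.25 wt%.
Fe in CaFeSi_2O_6: molar mass 248.087 g/mol; 1×55.845 = 55.845 g → 22.51 wt%.
Difference = 17.25 − 22.51 = -5.26 percentage points.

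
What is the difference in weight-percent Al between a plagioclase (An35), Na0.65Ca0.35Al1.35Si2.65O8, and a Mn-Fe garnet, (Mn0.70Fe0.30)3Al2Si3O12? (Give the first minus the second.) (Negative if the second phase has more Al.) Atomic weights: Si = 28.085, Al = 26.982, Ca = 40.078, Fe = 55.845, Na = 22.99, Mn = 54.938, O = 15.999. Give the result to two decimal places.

2.72 percentage points

First mineral: 36.426 g Al in 267.814 g formula = 13.60 wt% Al.
Second mineral: 53.964 g Al in 495.837 g formula = 10.88 wt% Al.
13.60% − 10.88% gives a difference of 2.72 percentage points.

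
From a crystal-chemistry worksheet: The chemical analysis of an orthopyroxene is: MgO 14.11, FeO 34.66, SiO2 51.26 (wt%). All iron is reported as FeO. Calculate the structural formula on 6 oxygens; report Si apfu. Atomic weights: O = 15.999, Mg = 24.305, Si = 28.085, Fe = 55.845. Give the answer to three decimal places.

2.016 Si apfu

MgO: 14.11/40.304 = 0.35009 mol → 0.35009 mol Mg, 0.35009 mol O.
FeO: 34.66/71.844 = 0.48243 mol → 0.48243 mol Fe, 0.48243 mol O.
SiO2: 51.26/60.083 = 0.85315 mol → 0.85315 mol Si, 1.70630 mol O.
Total oxygen = 2.53882 mol. Normalization factor = 6/2.53882 = 2.36330.
Si per 6 O = 0.85315 × 2.36330 = 2.016.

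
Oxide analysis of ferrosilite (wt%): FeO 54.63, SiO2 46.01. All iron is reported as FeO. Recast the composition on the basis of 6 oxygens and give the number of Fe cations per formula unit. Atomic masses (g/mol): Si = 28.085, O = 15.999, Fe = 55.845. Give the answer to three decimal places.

FeO (M=71.844): mol = 0.76040; Fe = 0.76040, O = 0.76040.
SiO2 (M=60.083): mol = 0.76577; Si = 0.76577, O = 1.53154.
ΣO = 2.29194; factor = 6/ΣO = 2.61787.
Fe apfu = 0.76040 × 2.61787 = 1.991.

1.991 Fe apfu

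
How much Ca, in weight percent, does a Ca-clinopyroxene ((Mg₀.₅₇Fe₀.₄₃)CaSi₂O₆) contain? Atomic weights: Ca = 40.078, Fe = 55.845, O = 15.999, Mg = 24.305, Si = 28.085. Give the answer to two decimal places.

Formula mass = 0.57*24.305 + 0.43*55.845 + 1*40.078 + 2*28.085 + 6*15.999 = 230.109 g/mol, of which 40.078 g is Ca.
So Ca makes up 40.078/230.109 = 0.1742 of the mass, i.e. 17.42%.

17.42 weight percent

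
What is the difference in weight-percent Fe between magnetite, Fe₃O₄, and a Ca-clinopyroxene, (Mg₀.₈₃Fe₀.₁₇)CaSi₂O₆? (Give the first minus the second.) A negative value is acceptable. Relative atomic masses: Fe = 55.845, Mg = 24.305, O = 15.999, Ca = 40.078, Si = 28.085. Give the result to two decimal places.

Fe in Fe₃O₄: molar mass 231.531 g/mol; 3×55.845 = 167.535 g → 72.36 wt%.
Fe in (Mg₀.₈₃Fe₀.₁₇)CaSi₂O₆: molar mass 221.909 g/mol; 0.17×55.845 = 9.494 g → 4.28 wt%.
Difference = 72.36 − 4.28 = 68.08 percentage points.

68.08 percentage points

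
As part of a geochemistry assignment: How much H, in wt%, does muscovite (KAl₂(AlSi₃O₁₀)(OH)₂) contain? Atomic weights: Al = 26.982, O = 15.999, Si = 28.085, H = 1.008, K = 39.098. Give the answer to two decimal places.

M(KAl₂(AlSi₃O₁₀)(OH)₂) = 398.303 g/mol.
H contributes 2 × 1.008 = 2.016 g per mole.
2.016/398.303 = 0.0051 → 0.51%.

0.51 wt%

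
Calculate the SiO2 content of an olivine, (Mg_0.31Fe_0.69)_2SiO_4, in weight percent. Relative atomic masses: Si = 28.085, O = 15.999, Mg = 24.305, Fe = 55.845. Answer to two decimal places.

32.62 wt%

Formula mass = 184.216 g/mol.
1 Si → 1.0000 mol SiO2 per formula unit; M(SiO2) = 60.083, so SiO2 mass = 60.083 g.
60.083/184.216 × 100 = 32.62 wt%.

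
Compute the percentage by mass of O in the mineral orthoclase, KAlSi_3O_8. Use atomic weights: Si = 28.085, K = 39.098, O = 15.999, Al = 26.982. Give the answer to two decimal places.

45.99 mass %

Formula mass = 1·39.098 + 1·26.982 + 3·28.085 + 8·15.999 = 278.327 g/mol, of which 127.992 g is O.
So O makes up 127.992/278.327 = 0.4599 of the mass, i.e. 45.99%.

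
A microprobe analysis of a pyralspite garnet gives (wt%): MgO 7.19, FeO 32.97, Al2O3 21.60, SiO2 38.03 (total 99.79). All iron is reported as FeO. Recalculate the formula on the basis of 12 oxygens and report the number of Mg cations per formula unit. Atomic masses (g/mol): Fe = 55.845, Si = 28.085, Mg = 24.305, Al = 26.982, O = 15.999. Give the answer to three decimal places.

MgO (M=40.304): mol = 0.17839; Mg = 0.17839, O = 0.17839.
FeO (M=71.844): mol = 0.45891; Fe = 0.45891, O = 0.45891.
Al2O3 (M=101.961): mol = 0.21185; Al = 0.42370, O = 0.63555.
SiO2 (M=60.083): mol = 0.63296; Si = 0.63296, O = 1.26592.
ΣO = 2.53877; factor = 12/ΣO = 4.72670.
Mg apfu = 0.17839 × 4.72670 = 0.843.

0.843 Mg apfu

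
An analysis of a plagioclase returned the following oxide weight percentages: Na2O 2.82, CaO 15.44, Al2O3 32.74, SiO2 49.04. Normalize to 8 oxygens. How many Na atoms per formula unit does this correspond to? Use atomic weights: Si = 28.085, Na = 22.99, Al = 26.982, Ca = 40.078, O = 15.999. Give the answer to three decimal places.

0.250 Na apfu

Na2O: 2.82/61.979 = 0.04550 mol → 0.09100 mol Na, 0.04550 mol O.
CaO: 15.44/56.077 = 0.27534 mol → 0.27534 mol Ca, 0.27534 mol O.
Al2O3: 32.74/101.961 = 0.32110 mol → 0.64220 mol Al, 0.96330 mol O.
SiO2: 49.04/60.083 = 0.81620 mol → 0.81620 mol Si, 1.63240 mol O.
Total oxygen = 2.91654 mol. Normalization factor = 8/2.91654 = 2.74298.
Na per 8 O = 0.09100 × 2.74298 = 0.250.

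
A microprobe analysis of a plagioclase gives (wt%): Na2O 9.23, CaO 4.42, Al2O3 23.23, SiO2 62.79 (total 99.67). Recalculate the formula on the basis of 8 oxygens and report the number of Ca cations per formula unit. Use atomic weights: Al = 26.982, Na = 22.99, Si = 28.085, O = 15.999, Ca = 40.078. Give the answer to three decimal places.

0.210 Ca apfu

9.23 wt% Na2O ÷ 61.979 g/mol = 0.14892 mol, giving 0.29784 Na and 0.14892 O.
4.42 wt% CaO ÷ 56.077 g/mol = 0.07882 mol, giving 0.07882 Ca and 0.07882 O.
23.23 wt% Al2O3 ÷ 101.961 g/mol = 0.22783 mol, giving 0.45566 Al and 0.68349 O.
62.79 wt% SiO2 ÷ 60.083 g/mol = 1.04505 mol, giving 1.04505 Si and 2.09010 O.
Oxygen sums to 3.00133; scaling by 8/3.00133 = 2.66548 puts the formula on 8 O.
Ca: 0.07882 × 2.66548 = 0.210 atoms per formula unit.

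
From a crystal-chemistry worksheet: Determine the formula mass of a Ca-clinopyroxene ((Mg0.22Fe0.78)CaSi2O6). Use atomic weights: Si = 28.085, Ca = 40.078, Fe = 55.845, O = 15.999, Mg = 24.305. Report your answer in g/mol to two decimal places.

241.15 g/mol

M = 0.22*24.305 + 0.78*55.845 + 1*40.078 + 2*28.085 + 6*15.999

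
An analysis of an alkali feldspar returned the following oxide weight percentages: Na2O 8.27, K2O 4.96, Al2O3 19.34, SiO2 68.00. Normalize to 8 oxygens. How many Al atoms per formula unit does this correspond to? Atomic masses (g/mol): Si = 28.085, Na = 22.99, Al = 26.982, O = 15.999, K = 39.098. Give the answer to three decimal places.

1.005 Al apfu

8.27 wt% Na2O ÷ 61.979 g/mol = 0.13343 mol, giving 0.26686 Na and 0.13343 O.
4.96 wt% K2O ÷ 94.195 g/mol = 0.05266 mol, giving 0.10532 K and 0.05266 O.
19.34 wt% Al2O3 ÷ 101.961 g/mol = 0.18968 mol, giving 0.37936 Al and 0.56904 O.
68.00 wt% SiO2 ÷ 60.083 g/mol = 1.13177 mol, giving 1.13177 Si and 2.26354 O.
Oxygen sums to 3.01867; scaling by 8/3.01867 = 2.65017 puts the formula on 8 O.
Al: 0.37936 × 2.65017 = 1.005 atoms per formula unit.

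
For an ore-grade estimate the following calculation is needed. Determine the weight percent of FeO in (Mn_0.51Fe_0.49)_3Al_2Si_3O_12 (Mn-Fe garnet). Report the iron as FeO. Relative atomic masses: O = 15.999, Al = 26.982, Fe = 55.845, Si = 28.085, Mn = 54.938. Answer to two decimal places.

M((Mn_0.51Fe_0.49)_3Al_2Si_3O_12) = 496.354 g/mol; M(FeO) = 71.844 g/mol.
Moles FeO per formula unit = 1.47 Fe ÷ 1 = 1.4700.
FeO fraction = (1.4700 × 71.844) / 496.354 = 105.611/496.354 = 0.2128.

21.28 wt%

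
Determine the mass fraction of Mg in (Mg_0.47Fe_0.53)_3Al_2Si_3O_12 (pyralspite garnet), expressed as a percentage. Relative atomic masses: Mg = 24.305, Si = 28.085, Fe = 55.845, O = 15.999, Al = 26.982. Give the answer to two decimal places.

7.56 mass %

M((Mg_0.47Fe_0.53)_3Al_2Si_3O_12) = 453.271 g/mol.
Mg contributes 1.41 × 24.305 = 34.270 g per mole.
34.270/453.271 = 0.0756 → 7.56%.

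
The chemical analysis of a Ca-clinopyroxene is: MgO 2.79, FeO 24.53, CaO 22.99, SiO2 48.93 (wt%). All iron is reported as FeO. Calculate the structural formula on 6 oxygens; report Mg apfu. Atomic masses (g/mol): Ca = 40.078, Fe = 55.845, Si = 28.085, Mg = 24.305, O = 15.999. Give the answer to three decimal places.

MgO: 2.79/40.304 = 0.06922 mol → 0.06922 mol Mg, 0.06922 mol O.
FeO: 24.53/71.844 = 0.34143 mol → 0.34143 mol Fe, 0.34143 mol O.
CaO: 22.99/56.077 = 0.40997 mol → 0.40997 mol Ca, 0.40997 mol O.
SiO2: 48.93/60.083 = 0.81437 mol → 0.81437 mol Si, 1.62874 mol O.
Total oxygen = 2.44936 mol. Normalization factor = 6/2.44936 = 2.44962.
Mg per 6 O = 0.06922 × 2.44962 = 0.170.

0.170 Mg apfu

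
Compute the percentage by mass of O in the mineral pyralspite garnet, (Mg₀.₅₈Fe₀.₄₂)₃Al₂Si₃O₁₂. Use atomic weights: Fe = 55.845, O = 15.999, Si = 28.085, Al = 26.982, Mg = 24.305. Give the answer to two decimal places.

M((Mg₀.₅₈Fe₀.₄₂)₃Al₂Si₃O₁₂) = 442.862 g/mol.
O contributes 12 × 15.999 = 191.988 g per mole.
191.988/442.862 = 0.4335 → 43.35%.

43.35 weight percent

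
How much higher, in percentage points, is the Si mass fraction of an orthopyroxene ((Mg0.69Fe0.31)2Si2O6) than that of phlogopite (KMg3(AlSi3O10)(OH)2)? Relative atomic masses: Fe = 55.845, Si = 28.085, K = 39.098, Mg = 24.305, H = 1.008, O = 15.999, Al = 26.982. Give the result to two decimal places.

First mineral: 56.170 g Si in 220.329 g formula = 25.49 wt% Si.
Second mineral: 84.255 g Si in 417.254 g formula = 20.19 wt% Si.
25.49% − 20.19% gives a difference of 5.30 percentage points.

5.30 percentage points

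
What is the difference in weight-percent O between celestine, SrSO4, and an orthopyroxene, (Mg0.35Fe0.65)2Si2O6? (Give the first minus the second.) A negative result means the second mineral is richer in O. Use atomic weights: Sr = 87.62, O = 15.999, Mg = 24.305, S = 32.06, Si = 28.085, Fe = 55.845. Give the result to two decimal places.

M(SrSO4) = 183.676 g/mol, so wt% O = 63.996/183.676 × 100 = 34.84%.
M((Mg0.35Fe0.65)2Si2O6) = 241.776 g/mol, so wt% O = 95.994/241.776 × 100 = 39.70%.
34.84 − 39.70 = -4.86 pp.

-4.86 percentage points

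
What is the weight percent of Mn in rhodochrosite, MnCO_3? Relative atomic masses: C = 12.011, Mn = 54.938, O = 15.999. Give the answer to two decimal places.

Formula mass = 1·54.938 + 1·12.011 + 3·15.999 = 114.946 g/mol, of which 54.938 g is Mn.
So Mn makes up 54.938/114.946 = 0.4779 of the mass, i.e. 47.79%.

47.79 wt%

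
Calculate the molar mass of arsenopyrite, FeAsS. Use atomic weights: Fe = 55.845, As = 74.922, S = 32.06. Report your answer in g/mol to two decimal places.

Fe: 1 × 55.845 = 55.8450
As: 1 × 74.922 = 74.9220
S: 1 × 32.06 = 32.0600
Summing the contributions gives the formula mass.

162.83 g/mol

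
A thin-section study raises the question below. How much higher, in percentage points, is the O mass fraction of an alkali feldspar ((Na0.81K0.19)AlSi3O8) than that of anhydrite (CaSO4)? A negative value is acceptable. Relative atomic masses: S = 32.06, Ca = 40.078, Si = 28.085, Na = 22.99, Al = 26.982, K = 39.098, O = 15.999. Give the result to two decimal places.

O in (Na0.81K0.19)AlSi3O8: molar mass 265.280 g/mol; 8×15.999 = 127.992 g → 48.25 wt%.
O in CaSO4: molar mass 136.134 g/mol; 4×15.999 = 63.996 g → 47.01 wt%.
Difference = 48.25 − 47.01 = 1.24 percentage points.

1.24 percentage points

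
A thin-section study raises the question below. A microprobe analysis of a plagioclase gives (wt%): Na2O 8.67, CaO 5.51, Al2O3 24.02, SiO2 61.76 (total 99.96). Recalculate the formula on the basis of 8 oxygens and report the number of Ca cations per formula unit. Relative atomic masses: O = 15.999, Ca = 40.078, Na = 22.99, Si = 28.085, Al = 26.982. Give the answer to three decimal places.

Na2O: 8.67/61.979 = 0.13989 mol → 0.27978 mol Na, 0.13989 mol O.
CaO: 5.51/56.077 = 0.09826 mol → 0.09826 mol Ca, 0.09826 mol O.
Al2O3: 24.02/101.961 = 0.23558 mol → 0.47116 mol Al, 0.70674 mol O.
SiO2: 61.76/60.083 = 1.02791 mol → 1.02791 mol Si, 2.05582 mol O.
Total oxygen = 3.00071 mol. Normalization factor = 8/3.00071 = 2.66604.
Ca per 8 O = 0.09826 × 2.66604 = 0.262.

0.262 Ca apfu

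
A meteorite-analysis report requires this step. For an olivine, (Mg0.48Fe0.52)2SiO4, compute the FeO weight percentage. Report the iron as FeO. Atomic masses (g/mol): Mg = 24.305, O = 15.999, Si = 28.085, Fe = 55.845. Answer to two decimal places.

Formula mass = 173.493 g/mol.
1.04 Fe → 1.0400 mol FeO per formula unit; M(FeO) = 71.844, so FeO mass = 74.718 g.
74.718/173.493 × 100 = 43.07 wt%.

43.07 wt%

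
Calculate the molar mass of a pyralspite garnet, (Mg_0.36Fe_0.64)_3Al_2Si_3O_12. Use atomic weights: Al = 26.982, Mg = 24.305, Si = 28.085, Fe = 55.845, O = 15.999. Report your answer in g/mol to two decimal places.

463.68 g/mol

Mg: 1.08 × 24.305 = 26.2494
Fe: 1.92 × 55.845 = 107.2224
Al: 2 × 26.982 = 53.9640
Si: 3 × 28.085 = 84.2550
O: 12 × 15.999 = 191.9880
Summing the contributions gives the formula mass.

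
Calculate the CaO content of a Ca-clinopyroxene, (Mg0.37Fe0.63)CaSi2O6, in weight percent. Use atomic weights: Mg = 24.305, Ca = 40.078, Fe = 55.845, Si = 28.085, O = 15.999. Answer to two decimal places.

Molar mass of (Mg0.37Fe0.63)CaSi2O6 = 0.37*24.305 + 0.63*55.845 + 1*40.078 + 2*28.085 + 6*15.999 = 236.417 g/mol.
Each formula unit contains 1 Ca, equivalent to 1/1 = 1.0000 mol CaO.
M(CaO) = 1×40.078 + 1×15.999 = 56.077 g/mol.
Mass of CaO per formula unit = 1.0000 × 56.077 = 56.077 g.
CaO wt% = 56.077 / 236.417 × 100 = 23.72%.

23.72 wt%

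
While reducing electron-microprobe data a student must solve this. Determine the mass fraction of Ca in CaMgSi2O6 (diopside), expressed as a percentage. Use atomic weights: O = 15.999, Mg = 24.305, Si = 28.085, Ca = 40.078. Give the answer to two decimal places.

18.51 weight percent

Formula mass = 1·40.078 + 1·24.305 + 2·28.085 + 6·15.999 = 216.547 g/mol, of which 40.078 g is Ca.
So Ca makes up 40.078/216.547 = 0.1851 of the mass, i.e. 18.51%.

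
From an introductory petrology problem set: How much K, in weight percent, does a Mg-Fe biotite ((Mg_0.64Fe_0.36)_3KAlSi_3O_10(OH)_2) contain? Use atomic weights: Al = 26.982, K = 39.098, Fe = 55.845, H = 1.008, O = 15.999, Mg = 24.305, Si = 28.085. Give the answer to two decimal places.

Molar mass of (Mg_0.64Fe_0.36)_3KAlSi_3O_10(OH)_2: 1.92*24.305 + 1.08*55.845 + 1*39.098 + 1*26.982 + 3*28.085 + 12*15.999 + 2*1.008 = 451.317 g/mol.
Mass of K per formula unit: 1 × 39.098 = 39.098 g.
Weight fraction K = 39.098 / 451.317 = 0.0866.

8.66 weight percent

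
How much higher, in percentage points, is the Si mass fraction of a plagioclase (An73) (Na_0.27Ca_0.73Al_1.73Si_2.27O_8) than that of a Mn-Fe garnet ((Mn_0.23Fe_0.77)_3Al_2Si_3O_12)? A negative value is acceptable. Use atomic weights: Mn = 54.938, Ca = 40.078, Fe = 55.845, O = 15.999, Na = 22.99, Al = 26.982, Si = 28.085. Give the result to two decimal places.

First mineral: 63.753 g Si in 273.888 g formula = 23.28 wt% Si.
Second mineral: 84.255 g Si in 497.116 g formula = 16.95 wt% Si.
23.28% − 16.95% gives a difference of 6.33 percentage points.

6.33 percentage points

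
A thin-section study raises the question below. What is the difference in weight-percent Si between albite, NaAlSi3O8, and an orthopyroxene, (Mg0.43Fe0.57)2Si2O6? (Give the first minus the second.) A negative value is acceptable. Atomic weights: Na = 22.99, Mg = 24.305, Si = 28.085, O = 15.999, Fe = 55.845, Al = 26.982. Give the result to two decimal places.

M(NaAlSi3O8) = 262.219 g/mol, so wt% Si = 84.255/262.219 × 100 = 32.13%.
M((Mg0.43Fe0.57)2Si2O6) = 236.730 g/mol, so wt% Si = 56.170/236.730 × 100 = 23.73%.
32.13 − 23.73 = 8.40 pp.

8.40 percentage points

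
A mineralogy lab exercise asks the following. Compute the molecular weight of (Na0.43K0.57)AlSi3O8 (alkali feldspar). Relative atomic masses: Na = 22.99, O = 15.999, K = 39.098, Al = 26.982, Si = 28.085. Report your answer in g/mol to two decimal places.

Na: 0.43 × 22.99 = 9.8857
K: 0.57 × 39.098 = 22.2859
Al: 1 × 26.982 = 26.9820
Si: 3 × 28.085 = 84.2550
O: 8 × 15.999 = 127.9920
Summing the contributions gives the formula mass.

271.40 g/mol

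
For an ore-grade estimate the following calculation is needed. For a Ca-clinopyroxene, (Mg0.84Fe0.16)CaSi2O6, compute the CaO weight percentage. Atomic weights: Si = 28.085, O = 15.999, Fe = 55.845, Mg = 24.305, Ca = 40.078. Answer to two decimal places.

25.31 wt%

Formula mass = 221.593 g/mol.
1 Ca → 1.0000 mol CaO per formula unit; M(CaO) = 56.077, so CaO mass = 56.077 g.
56.077/221.593 × 100 = 25.31 wt%.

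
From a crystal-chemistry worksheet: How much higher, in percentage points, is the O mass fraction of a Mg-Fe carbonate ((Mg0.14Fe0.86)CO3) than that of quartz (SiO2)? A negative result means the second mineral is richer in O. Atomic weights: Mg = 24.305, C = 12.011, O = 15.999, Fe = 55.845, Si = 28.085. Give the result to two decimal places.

-10.19 percentage points

O in (Mg0.14Fe0.86)CO3: molar mass 111.437 g/mol; 3×15.999 = 47.997 g → 43.07 wt%.
O in SiO2: molar mass 60.083 g/mol; 2×15.999 = 31.998 g → 53.26 wt%.
Difference = 43.07 − 53.26 = -10.19 percentage points.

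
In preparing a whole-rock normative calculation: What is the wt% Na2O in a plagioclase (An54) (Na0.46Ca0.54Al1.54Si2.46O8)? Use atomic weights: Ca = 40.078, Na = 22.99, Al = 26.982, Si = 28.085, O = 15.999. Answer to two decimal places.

5.26 wt%

Formula mass = 270.851 g/mol.
0.46 Na → 0.2300 mol Na2O per formula unit; M(Na2O) = 61.979, so Na2O mass = 14.255 g.
14.255/270.851 × 100 = 5.26 wt%.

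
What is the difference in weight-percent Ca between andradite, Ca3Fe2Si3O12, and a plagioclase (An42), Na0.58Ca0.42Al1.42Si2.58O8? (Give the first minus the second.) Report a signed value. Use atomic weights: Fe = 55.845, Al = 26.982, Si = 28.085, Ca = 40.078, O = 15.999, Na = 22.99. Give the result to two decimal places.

Ca in Ca3Fe2Si3O12: molar mass 508.167 g/mol; 3×40.078 = 120.234 g → 23.66 wt%.
Ca in Na0.58Ca0.42Al1.42Si2.58O8: molar mass 268.933 g/mol; 0.42×40.078 = 16.833 g → 6.26 wt%.
Difference = 23.66 − 6.26 = 17.40 percentage points.

17.40 percentage points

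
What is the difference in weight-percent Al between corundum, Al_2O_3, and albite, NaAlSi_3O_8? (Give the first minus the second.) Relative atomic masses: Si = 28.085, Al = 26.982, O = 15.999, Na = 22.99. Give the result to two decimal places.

First mineral: 53.964 g Al in 101.961 g formula = 52.93 wt% Al.
Second mineral: 26.982 g Al in 262.219 g formula = 10.29 wt% Al.
52.93% − 10.29% gives a difference of 42.64 percentage points.

42.64 percentage points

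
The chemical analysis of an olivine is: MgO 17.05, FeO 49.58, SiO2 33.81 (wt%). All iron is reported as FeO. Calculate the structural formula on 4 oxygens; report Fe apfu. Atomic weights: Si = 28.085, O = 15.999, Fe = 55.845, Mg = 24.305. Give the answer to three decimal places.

1.233 Fe apfu

17.05 wt% MgO ÷ 40.304 g/mol = 0.42303 mol, giving 0.42303 Mg and 0.42303 O.
49.58 wt% FeO ÷ 71.844 g/mol = 0.69011 mol, giving 0.69011 Fe and 0.69011 O.
33.81 wt% SiO2 ÷ 60.083 g/mol = 0.56272 mol, giving 0.56272 Si and 1.12544 O.
Oxygen sums to 2.23858; scaling by 4/2.23858 = 1.78685 puts the formula on 4 O.
Fe: 0.69011 × 1.78685 = 1.233 atoms per formula unit.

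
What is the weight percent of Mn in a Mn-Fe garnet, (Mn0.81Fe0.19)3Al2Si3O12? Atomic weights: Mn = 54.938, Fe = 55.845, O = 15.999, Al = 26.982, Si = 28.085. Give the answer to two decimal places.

Molar mass of (Mn0.81Fe0.19)3Al2Si3O12: 2.43×54.938 + 0.57×55.845 + 2×26.982 + 3×28.085 + 12×15.999 = 495.538 g/mol.
Mass of Mn per formula unit: 2.43 × 54.938 = 133.499 g.
Weight fraction Mn = 133.499 / 495.538 = 0.2694.

26.94 mass %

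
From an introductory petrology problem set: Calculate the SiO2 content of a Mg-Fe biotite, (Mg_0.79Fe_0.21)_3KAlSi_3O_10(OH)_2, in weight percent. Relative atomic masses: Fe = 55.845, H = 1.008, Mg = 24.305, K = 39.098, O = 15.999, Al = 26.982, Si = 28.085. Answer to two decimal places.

Molar mass of (Mg_0.79Fe_0.21)_3KAlSi_3O_10(OH)_2 = 2.37*24.305 + 0.63*55.845 + 1*39.098 + 1*26.982 + 3*28.085 + 12*15.999 + 2*1.008 = 437.124 g/mol.
Each formula unit contains 3 Si, equivalent to 3/1 = 3.0000 mol SiO2.
M(SiO2) = 1×28.085 + 2×15.999 = 60.083 g/mol.
Mass of SiO2 per formula unit = 3.0000 × 60.083 = 180.249 g.
SiO2 wt% = 180.249 / 437.124 × 100 = 41.24%.

41.24 wt%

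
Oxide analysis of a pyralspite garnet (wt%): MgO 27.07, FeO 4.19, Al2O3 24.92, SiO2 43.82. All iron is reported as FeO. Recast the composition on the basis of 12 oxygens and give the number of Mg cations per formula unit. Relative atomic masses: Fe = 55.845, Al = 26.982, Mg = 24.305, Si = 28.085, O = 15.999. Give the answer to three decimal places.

MgO (M=40.304): mol = 0.67165; Mg = 0.67165, O = 0.67165.
FeO (M=71.844): mol = 0.05832; Fe = 0.05832, O = 0.05832.
Al2O3 (M=101.961): mol = 0.24441; Al = 0.48882, O = 0.73323.
SiO2 (M=60.083): mol = 0.72932; Si = 0.72932, O = 1.45864.
ΣO = 2.92184; factor = 12/ΣO = 4.10700.
Mg apfu = 0.67165 × 4.10700 = 2.758.

2.758 Mg apfu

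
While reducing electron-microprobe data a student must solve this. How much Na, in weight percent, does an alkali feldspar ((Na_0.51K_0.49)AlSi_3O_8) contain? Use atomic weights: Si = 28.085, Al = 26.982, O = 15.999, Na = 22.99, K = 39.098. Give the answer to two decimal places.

4.34 weight percent

M((Na_0.51K_0.49)AlSi_3O_8) = 270.112 g/mol.
Na contributes 0.51 × 22.99 = 11.725 g per mole.
11.725/270.112 = 0.0434 → 4.34%.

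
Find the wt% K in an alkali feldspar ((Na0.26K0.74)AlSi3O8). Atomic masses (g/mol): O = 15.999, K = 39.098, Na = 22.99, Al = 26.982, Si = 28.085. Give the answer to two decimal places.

M((Na0.26K0.74)AlSi3O8) = 274.139 g/mol.
K contributes 0.74 × 39.098 = 28.933 g per mole.
28.933/274.139 = 0.1055 → 10.55%.

10.55 mass %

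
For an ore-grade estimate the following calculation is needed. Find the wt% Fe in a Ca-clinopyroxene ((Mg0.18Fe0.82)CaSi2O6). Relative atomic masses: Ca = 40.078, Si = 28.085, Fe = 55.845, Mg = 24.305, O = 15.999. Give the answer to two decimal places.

18.89 weight percent

Formula mass = 0.18·24.305 + 0.82·55.845 + 1·40.078 + 2·28.085 + 6·15.999 = 242.410 g/mol, of which 45.793 g is Fe.
So Fe makes up 45.793/242.410 = 0.1889 of the mass, i.e. 18.89%.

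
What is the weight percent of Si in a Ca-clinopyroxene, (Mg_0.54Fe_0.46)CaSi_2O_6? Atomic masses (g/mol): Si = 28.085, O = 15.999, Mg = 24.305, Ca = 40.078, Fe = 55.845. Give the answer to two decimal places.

M((Mg_0.54Fe_0.46)CaSi_2O_6) = 231.055 g/mol.
Si contributes 2 × 28.085 = 56.170 g per mole.
56.170/231.055 = 0.2431 → 24.31%.

24.31 weight percent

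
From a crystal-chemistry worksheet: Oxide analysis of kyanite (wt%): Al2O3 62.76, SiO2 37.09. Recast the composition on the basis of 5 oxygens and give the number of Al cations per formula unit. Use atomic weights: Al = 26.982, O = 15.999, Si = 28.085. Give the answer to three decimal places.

1.998 Al apfu

Al2O3: 62.76/101.961 = 0.61553 mol → 1.23106 mol Al, 1.84659 mol O.
SiO2: 37.09/60.083 = 0.61731 mol → 0.61731 mol Si, 1.23462 mol O.
Total oxygen = 3.08121 mol. Normalization factor = 5/3.08121 = 1.62274.
Al per 5 O = 1.23106 × 1.62274 = 1.998.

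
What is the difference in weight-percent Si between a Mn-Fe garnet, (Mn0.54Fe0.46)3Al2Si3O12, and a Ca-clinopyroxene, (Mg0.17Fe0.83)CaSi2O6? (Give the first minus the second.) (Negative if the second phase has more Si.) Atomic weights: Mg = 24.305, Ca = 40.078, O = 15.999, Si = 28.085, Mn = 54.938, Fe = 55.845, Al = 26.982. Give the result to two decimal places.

M((Mn0.54Fe0.46)3Al2Si3O12) = 496.273 g/mol, so wt% Si = 84.255/496.273 × 100 = 16.98%.
M((Mg0.17Fe0.83)CaSi2O6) = 242.725 g/mol, so wt% Si = 56.170/242.725 × 100 = 23.14%.
16.98 − 23.14 = -6.16 pp.

-6.16 percentage points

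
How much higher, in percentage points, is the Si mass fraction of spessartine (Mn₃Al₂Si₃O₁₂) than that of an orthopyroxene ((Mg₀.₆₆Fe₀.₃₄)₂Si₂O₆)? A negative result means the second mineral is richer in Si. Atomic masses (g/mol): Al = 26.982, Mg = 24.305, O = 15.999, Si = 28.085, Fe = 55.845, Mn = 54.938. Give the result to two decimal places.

-8.26 percentage points

M(Mn₃Al₂Si₃O₁₂) = 495.021 g/mol, so wt% Si = 84.255/495.021 × 100 = 17.02%.
M((Mg₀.₆₆Fe₀.₃₄)₂Si₂O₆) = 222.221 g/mol, so wt% Si = 56.170/222.221 × 100 = 25.28%.
17.02 − 25.28 = -8.26 pp.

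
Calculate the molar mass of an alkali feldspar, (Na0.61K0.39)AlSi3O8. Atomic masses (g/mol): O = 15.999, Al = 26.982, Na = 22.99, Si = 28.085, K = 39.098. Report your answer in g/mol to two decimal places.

268.50 g/mol

M = 0.61×22.99 + 0.39×39.098 + 1×26.982 + 3×28.085 + 8×15.999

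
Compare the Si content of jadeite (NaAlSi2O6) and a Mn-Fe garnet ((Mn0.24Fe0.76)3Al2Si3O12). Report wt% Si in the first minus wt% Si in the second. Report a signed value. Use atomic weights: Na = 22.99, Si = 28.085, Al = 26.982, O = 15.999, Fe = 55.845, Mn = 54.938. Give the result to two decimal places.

10.84 percentage points

M(NaAlSi2O6) = 202.136 g/mol, so wt% Si = 56.170/202.136 × 100 = 27.79%.
M((Mn0.24Fe0.76)3Al2Si3O12) = 497.089 g/mol, so wt% Si = 84.255/497.089 × 100 = 16.95%.
27.79 − 16.95 = 10.84 pp.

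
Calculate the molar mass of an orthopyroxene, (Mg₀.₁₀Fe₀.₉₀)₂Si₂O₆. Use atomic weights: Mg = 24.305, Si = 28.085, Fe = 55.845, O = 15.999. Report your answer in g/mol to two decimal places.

The formula mass is the sum 0.20·24.305 + 1.80·55.845 + 2·28.085 + 6·15.999.

257.55 g/mol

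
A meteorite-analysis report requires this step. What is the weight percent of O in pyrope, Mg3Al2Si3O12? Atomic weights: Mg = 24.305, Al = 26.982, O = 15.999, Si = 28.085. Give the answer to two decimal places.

Formula mass = 3·24.305 + 2·26.982 + 3·28.085 + 12·15.999 = 403.122 g/mol, of which 191.988 g is O.
So O makes up 191.988/403.122 = 0.4763 of the mass, i.e. 47.63%.

47.63 weight percent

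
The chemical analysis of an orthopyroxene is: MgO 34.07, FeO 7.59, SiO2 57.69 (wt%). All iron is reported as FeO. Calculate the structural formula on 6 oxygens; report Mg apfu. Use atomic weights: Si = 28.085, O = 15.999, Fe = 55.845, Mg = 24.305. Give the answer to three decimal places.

MgO (M=40.304): mol = 0.84533; Mg = 0.84533, O = 0.84533.
FeO (M=71.844): mol = 0.10565; Fe = 0.10565, O = 0.10565.
SiO2 (M=60.083): mol = 0.96017; Si = 0.96017, O = 1.92034.
ΣO = 2.87132; factor = 6/ΣO = 2.08963.
Mg apfu = 0.84533 × 2.08963 = 1.766.

1.766 Mg apfu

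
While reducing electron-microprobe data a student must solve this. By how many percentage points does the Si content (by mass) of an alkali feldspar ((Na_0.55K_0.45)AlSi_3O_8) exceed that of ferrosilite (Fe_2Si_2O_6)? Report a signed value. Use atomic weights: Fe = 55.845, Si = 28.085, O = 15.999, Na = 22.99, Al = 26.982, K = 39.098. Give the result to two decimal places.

M((Na_0.55K_0.45)AlSi_3O_8) = 269.468 g/mol, so wt% Si = 84.255/269.468 × 100 = 31.27%.
M(Fe_2Si_2O_6) = 263.854 g/mol, so wt% Si = 56.170/263.854 × 100 = 21.29%.
31.27 − 21.29 = 9.98 pp.

9.98 percentage points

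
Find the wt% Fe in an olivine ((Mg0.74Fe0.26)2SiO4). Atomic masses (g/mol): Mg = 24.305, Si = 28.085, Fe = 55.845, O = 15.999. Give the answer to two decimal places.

Formula mass = 1.48*24.305 + 0.52*55.845 + 1*28.085 + 4*15.999 = 157.092 g/mol, of which 29.039 g is Fe.
So Fe makes up 29.039/157.092 = 0.1849 of the mass, i.e. 18.49%.

18.49 weight percent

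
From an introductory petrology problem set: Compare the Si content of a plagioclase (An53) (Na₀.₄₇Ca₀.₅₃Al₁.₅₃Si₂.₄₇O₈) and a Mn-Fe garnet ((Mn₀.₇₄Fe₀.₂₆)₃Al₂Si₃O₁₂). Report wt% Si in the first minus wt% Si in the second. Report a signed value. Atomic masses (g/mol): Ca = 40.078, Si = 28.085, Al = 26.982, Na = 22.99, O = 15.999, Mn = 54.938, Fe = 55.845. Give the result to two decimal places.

Si in Na₀.₄₇Ca₀.₅₃Al₁.₅₃Si₂.₄₇O₈: molar mass 270.691 g/mol; 2.47×28.085 = 69.370 g → 25.63 wt%.
Si in (Mn₀.₇₄Fe₀.₂₆)₃Al₂Si₃O₁₂: molar mass 495.728 g/mol; 3×28.085 = 84.255 g → 17.00 wt%.
Difference = 25.63 − 17.00 = 8.63 percentage points.

8.63 percentage points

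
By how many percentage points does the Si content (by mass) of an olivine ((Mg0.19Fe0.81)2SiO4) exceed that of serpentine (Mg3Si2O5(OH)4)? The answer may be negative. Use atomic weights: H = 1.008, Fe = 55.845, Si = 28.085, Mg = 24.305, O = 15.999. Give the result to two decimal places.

-5.63 percentage points

First mineral: 28.085 g Si in 191.786 g formula = 14.64 wt% Si.
Second mineral: 56.170 g Si in 277.108 g formula = 20.27 wt% Si.
14.64% − 20.27% gives a difference of -5.63 percentage points.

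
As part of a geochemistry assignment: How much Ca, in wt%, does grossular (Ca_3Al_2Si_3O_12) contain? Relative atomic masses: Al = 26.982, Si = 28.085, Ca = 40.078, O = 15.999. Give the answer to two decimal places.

26.69 wt%

Molar mass of Ca_3Al_2Si_3O_12: 3·40.078 + 2·26.982 + 3·28.085 + 12·15.999 = 450.441 g/mol.
Mass of Ca per formula unit: 3 × 40.078 = 120.234 g.
Weight fraction Ca = 120.234 / 450.441 = 0.2669.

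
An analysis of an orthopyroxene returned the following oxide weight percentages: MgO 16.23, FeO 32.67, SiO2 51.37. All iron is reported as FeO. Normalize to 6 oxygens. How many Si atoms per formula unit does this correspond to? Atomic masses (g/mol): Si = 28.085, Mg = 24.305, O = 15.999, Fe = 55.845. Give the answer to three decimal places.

MgO: 16.23/40.304 = 0.40269 mol → 0.40269 mol Mg, 0.40269 mol O.
FeO: 32.67/71.844 = 0.45474 mol → 0.45474 mol Fe, 0.45474 mol O.
SiO2: 51.37/60.083 = 0.85498 mol → 0.85498 mol Si, 1.70996 mol O.
Total oxygen = 2.56739 mol. Normalization factor = 6/2.56739 = 2.33700.
Si per 6 O = 0.85498 × 2.33700 = 1.998.

1.998 Si apfu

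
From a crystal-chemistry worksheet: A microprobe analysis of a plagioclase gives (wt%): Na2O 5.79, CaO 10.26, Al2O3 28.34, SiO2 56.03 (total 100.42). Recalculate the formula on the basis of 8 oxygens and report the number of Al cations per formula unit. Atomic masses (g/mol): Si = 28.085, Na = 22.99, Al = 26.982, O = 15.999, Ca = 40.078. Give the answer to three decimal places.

Na2O: 5.79/61.979 = 0.09342 mol → 0.18684 mol Na, 0.09342 mol O.
CaO: 10.26/56.077 = 0.18296 mol → 0.18296 mol Ca, 0.18296 mol O.
Al2O3: 28.34/101.961 = 0.27795 mol → 0.55590 mol Al, 0.83385 mol O.
SiO2: 56.03/60.083 = 0.93254 mol → 0.93254 mol Si, 1.86508 mol O.
Total oxygen = 2.97531 mol. Normalization factor = 8/2.97531 = 2.68880.
Al per 8 O = 0.55590 × 2.68880 = 1.495.

1.495 Al apfu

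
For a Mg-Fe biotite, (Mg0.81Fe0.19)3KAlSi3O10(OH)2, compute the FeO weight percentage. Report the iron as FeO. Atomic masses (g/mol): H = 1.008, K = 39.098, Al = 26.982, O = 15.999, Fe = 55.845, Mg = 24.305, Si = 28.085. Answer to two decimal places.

9.41 wt%

Formula mass = 435.232 g/mol.
0.57 Fe → 0.5700 mol FeO per formula unit; M(FeO) = 71.844, so FeO mass = 40.951 g.
40.951/435.232 × 100 = 9.41 wt%.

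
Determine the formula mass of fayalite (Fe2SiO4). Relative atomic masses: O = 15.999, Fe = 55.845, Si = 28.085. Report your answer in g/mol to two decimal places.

Fe: 2 × 55.845 = 111.6900
Si: 1 × 28.085 = 28.0850
O: 4 × 15.999 = 63.9960
Summing the contributions gives the formula mass.

203.77 g/mol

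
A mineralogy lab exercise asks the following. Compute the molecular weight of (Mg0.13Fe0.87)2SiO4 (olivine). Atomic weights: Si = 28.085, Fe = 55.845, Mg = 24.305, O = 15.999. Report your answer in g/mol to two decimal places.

195.57 g/mol

Mg: 0.26 × 24.305 = 6.3193
Fe: 1.74 × 55.845 = 97.1703
Si: 1 × 28.085 = 28.0850
O: 4 × 15.999 = 63.9960
Summing the contributions gives the formula mass.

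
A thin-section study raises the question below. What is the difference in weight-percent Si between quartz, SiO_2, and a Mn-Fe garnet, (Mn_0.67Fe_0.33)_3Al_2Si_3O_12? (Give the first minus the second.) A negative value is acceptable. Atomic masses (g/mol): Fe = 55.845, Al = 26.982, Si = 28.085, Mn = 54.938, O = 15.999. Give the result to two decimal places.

29.75 percentage points

First mineral: 28.085 g Si in 60.083 g formula = 46.74 wt% Si.
Second mineral: 84.255 g Si in 495.919 g formula = 16.99 wt% Si.
46.74% − 16.99% gives a difference of 29.75 percentage points.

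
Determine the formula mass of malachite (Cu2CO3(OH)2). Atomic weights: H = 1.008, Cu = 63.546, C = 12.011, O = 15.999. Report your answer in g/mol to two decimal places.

M = 2(63.546) + 1(12.011) + 5(15.999) + 2(1.008)

221.11 g/mol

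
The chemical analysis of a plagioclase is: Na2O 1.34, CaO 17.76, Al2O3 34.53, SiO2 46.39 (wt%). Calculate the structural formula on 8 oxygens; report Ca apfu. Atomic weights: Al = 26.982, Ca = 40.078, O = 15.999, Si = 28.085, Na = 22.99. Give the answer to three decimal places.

0.874 Ca apfu

Na2O (M=61.979): mol = 0.02162; Na = 0.04324, O = 0.02162.
CaO (M=56.077): mol = 0.31671; Ca = 0.31671, O = 0.31671.
Al2O3 (M=101.961): mol = 0.33866; Al = 0.67732, O = 1.01598.
SiO2 (M=60.083): mol = 0.77210; Si = 0.77210, O = 1.54420.
ΣO = 2.89851; factor = 8/ΣO = 2.76004.
Ca apfu = 0.31671 × 2.76004 = 0.874.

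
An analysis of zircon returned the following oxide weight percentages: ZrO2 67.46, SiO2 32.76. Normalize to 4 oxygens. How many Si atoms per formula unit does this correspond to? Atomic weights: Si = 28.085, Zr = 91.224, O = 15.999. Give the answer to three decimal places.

0.998 Si apfu

ZrO2 (M=123.222): mol = 0.54747; Zr = 0.54747, O = 1.09494.
SiO2 (M=60.083): mol = 0.54525; Si = 0.54525, O = 1.09050.
ΣO = 2.18544; factor = 4/ΣO = 1.83030.
Si apfu = 0.54525 × 1.83030 = 0.998.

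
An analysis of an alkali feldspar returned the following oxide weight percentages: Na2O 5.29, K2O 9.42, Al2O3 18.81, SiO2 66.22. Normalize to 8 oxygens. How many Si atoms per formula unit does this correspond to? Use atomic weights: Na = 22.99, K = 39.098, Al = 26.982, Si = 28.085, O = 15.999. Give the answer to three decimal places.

Na2O: 5.29/61.979 = 0.08535 mol → 0.17070 mol Na, 0.08535 mol O.
K2O: 9.42/94.195 = 0.10001 mol → 0.20002 mol K, 0.10001 mol O.
Al2O3: 18.81/101.961 = 0.18448 mol → 0.36896 mol Al, 0.55344 mol O.
SiO2: 66.22/60.083 = 1.10214 mol → 1.10214 mol Si, 2.20428 mol O.
Total oxygen = 2.94308 mol. Normalization factor = 8/2.94308 = 2.71824.
Si per 8 O = 1.10214 × 2.71824 = 2.996.

2.996 Si apfu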